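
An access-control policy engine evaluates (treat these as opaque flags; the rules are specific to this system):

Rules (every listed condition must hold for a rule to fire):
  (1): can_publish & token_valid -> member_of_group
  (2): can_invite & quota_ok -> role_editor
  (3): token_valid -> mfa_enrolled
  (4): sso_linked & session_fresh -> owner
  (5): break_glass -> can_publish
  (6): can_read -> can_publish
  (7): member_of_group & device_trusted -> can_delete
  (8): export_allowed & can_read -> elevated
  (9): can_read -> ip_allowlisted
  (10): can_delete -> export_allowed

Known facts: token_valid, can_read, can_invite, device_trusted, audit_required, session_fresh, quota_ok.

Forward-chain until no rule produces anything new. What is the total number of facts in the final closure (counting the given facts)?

15

Round 1 — (2), (3), (6), (9), derive role_editor, mfa_enrolled, can_publish, ip_allowlisted.
Round 2 — (1), derive member_of_group.
Round 3 — (7), derive can_delete.
Round 4 — (10), derive export_allowed.
Round 5 — (8), derive elevated.
Closure: {audit_required, can_delete, can_invite, can_publish, can_read, device_trusted, elevated, export_allowed, ip_allowlisted, member_of_group, mfa_enrolled, quota_ok, role_editor, session_fresh, token_valid} — 15 facts.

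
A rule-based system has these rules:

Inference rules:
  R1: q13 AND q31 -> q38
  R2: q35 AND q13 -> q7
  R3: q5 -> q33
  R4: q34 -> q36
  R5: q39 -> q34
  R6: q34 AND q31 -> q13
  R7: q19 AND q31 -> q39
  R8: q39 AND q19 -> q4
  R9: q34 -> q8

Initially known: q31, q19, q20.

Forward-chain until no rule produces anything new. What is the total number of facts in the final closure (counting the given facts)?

10

Round 1 — R7, derive q39.
Round 2 — R5, R8, derive q34, q4.
Round 3 — R4, R6, R9, derive q36, q13, q8.
Round 4 — R1, derive q38.
Closure: {q13, q19, q20, q31, q34, q36, q38, q39, q4, q8} — 10 facts.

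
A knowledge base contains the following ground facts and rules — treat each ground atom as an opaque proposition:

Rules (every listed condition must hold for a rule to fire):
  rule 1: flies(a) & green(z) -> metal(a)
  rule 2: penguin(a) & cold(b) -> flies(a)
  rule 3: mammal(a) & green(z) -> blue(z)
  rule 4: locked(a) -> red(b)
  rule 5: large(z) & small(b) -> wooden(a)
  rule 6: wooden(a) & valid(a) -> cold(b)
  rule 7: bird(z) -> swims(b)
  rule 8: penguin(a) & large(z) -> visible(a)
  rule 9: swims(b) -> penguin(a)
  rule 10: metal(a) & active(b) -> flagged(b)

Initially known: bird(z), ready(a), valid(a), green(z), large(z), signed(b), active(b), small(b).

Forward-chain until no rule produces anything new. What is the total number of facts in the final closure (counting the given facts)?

16

Round 1 — rule 5, rule 7, derive wooden(a), swims(b).
Round 2 — rule 6, rule 9, derive cold(b), penguin(a).
Round 3 — rule 2, rule 8, derive flies(a), visible(a).
Round 4 — rule 1, derive metal(a).
Round 5 — rule 10, derive flagged(b).
Closure: {active(b), bird(z), cold(b), flagged(b), flies(a), green(z), large(z), metal(a), penguin(a), ready(a), signed(b), small(b), swims(b), valid(a), visible(a), wooden(a)} — 16 facts.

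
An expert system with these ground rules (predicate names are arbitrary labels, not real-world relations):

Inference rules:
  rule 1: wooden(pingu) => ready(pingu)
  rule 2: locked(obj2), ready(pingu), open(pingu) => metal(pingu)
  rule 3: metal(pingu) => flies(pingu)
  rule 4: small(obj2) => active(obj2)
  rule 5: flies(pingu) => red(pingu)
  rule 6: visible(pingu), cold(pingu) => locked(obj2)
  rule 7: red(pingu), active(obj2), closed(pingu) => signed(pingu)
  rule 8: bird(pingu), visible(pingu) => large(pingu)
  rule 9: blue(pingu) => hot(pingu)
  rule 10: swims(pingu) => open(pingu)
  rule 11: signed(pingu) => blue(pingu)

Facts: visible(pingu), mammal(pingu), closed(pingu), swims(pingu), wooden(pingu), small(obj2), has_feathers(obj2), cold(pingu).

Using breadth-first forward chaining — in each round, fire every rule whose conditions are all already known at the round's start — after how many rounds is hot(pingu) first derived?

7

Round 1 — rule 1, rule 4, rule 6, rule 10, derive ready(pingu), active(obj2), locked(obj2), open(pingu).
Round 2 — rule 2, derive metal(pingu).
Round 3 — rule 3, derive flies(pingu).
Round 4 — rule 5, derive red(pingu).
Round 5 — rule 7, derive signed(pingu).
Round 6 — rule 11, derive blue(pingu).
Round 7 — rule 9, derive hot(pingu).
hot(pingu) first appears in round 7.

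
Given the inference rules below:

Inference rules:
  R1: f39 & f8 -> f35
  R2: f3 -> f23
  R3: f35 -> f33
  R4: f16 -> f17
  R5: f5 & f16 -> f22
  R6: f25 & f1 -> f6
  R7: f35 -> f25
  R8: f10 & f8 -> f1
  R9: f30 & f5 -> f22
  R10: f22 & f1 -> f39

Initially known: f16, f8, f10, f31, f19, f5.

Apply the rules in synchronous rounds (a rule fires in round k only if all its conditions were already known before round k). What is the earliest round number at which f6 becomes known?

Round 1 — R4, R5, R8, derive f17, f22, f1.
Round 2 — R10, derive f39.
Round 3 — R1, derive f35.
Round 4 — R3, R7, derive f33, f25.
Round 5 — R6, derive f6.
f6 first appears in round 5.

5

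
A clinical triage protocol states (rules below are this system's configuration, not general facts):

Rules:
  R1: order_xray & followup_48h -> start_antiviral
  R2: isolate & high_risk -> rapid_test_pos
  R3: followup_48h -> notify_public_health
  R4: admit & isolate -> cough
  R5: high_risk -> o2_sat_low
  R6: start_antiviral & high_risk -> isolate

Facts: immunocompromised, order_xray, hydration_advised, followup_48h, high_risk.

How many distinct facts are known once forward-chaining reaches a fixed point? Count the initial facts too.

Round 1 — R1, R3, R5, derive start_antiviral, notify_public_health, o2_sat_low.
Round 2 — R6, derive isolate.
Round 3 — R2, derive rapid_test_pos.
Closure: {followup_48h, high_risk, hydration_advised, immunocompromised, isolate, notify_public_health, o2_sat_low, order_xray, rapid_test_pos, start_antiviral} — 10 facts.

10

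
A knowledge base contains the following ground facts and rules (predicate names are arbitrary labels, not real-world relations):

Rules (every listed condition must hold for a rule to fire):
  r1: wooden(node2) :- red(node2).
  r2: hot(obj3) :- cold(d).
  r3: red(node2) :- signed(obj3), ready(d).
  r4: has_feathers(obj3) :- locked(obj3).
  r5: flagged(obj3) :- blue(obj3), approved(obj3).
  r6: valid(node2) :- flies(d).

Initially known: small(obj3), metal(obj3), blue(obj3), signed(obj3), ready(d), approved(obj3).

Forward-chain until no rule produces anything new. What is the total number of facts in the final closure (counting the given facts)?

Round 1 fires r3, r5, giving red(node2), flagged(obj3).
Round 2 fires r1, giving wooden(node2).
Closure: {approved(obj3), blue(obj3), flagged(obj3), metal(obj3), ready(d), red(node2), signed(obj3), small(obj3), wooden(node2)} — 9 facts.

9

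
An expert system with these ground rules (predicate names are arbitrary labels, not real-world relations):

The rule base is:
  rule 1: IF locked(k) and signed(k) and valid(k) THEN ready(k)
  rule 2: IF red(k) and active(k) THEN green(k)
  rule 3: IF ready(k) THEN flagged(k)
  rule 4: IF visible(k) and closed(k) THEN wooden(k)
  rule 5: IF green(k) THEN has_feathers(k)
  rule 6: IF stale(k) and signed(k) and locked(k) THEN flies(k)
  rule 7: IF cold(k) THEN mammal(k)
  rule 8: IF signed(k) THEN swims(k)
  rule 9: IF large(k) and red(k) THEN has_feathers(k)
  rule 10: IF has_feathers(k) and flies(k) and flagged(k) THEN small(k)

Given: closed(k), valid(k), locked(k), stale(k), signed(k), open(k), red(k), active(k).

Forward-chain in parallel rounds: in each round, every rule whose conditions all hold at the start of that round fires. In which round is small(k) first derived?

Round 1 fires rule 1, rule 2, rule 6, rule 8, giving ready(k), green(k), flies(k), swims(k).
Round 2 fires rule 3, rule 5, giving flagged(k), has_feathers(k).
Round 3 fires rule 10, giving small(k).
small(k) first appears in round 3.

3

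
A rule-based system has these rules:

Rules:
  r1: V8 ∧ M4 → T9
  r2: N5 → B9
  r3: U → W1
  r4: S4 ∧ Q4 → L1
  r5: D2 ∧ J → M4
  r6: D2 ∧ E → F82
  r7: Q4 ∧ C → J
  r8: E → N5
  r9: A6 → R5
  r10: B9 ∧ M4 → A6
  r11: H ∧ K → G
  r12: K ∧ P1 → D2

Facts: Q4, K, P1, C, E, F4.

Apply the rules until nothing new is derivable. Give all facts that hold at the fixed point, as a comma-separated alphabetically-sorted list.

[1] r7 [Q4 ∧ C → J]; r8 [E → N5]; r12 [K ∧ P1 → D2]. ⇒ new: J, N5, D2.
[2] r2 [N5 → B9]; r5 [D2 ∧ J → M4]; r6 [D2 ∧ E → F82]. ⇒ new: B9, M4, F82.
[3] r10 [B9 ∧ M4 → A6]. ⇒ new: A6.
[4] r9 [A6 → R5]. ⇒ new: R5.

A6, B9, C, D2, E, F4, F82, J, K, M4, N5, P1, Q4, R5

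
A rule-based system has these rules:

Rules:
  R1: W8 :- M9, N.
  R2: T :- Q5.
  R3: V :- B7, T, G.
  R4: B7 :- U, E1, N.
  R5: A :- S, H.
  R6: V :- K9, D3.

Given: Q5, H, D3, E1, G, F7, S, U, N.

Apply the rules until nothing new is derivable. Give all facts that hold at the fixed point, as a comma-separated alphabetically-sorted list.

Round 1: R2 [T :- Q5.]; R4 [B7 :- U, E1, N.]; R5 [A :- S, H.]. Adds T, B7, A.
Round 2: R3 [V :- B7, T, G.]. Adds V.

A, B7, D3, E1, F7, G, H, N, Q5, S, T, U, V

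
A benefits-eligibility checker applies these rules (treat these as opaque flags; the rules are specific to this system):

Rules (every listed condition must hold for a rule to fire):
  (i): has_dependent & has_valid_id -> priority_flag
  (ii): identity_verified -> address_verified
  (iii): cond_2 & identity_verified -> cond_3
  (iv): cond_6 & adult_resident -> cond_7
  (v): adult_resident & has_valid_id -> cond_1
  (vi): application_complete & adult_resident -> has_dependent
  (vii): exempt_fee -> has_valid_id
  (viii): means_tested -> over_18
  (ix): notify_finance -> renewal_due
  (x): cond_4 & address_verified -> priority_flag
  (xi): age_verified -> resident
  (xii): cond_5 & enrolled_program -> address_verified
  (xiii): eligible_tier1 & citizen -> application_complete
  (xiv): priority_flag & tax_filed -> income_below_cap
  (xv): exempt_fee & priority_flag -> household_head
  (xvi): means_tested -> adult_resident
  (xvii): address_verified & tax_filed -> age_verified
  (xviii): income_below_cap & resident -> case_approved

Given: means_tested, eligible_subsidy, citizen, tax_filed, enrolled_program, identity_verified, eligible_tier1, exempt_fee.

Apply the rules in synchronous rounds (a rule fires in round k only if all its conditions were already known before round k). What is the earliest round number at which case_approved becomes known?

Round 1 — (ii), (vii), (viii), (xiii), (xvi), derive address_verified, has_valid_id, over_18, application_complete, adult_resident.
Round 2 — (v), (vi), (xvii), derive cond_1, has_dependent, age_verified.
Round 3 — (i), (xi), derive priority_flag, resident.
Round 4 — (xiv), (xv), derive income_below_cap, household_head.
Round 5 — (xviii), derive case_approved.
case_approved first appears in round 5.

5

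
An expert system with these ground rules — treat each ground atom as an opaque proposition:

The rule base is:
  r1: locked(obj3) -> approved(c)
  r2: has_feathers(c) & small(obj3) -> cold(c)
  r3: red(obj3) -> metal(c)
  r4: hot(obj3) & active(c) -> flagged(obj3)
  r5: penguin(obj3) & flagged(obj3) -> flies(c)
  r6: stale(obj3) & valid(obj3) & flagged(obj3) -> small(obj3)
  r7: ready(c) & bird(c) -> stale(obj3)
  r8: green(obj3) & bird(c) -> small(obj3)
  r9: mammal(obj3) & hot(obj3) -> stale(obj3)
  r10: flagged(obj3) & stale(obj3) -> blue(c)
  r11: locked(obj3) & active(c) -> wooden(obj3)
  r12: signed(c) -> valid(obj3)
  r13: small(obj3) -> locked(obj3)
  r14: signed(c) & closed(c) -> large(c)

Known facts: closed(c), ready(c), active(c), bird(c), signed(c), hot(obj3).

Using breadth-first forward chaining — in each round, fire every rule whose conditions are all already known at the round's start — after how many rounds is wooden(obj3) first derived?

4

Round 1: r4 [hot(obj3) & active(c) -> flagged(obj3)]; r7 [ready(c) & bird(c) -> stale(obj3)]; r12 [signed(c) -> valid(obj3)]; r14 [signed(c) & closed(c) -> large(c)]. Adds flagged(obj3), stale(obj3), valid(obj3), large(c).
Round 2: r6 [stale(obj3) & valid(obj3) & flagged(obj3) -> small(obj3)]; r10 [flagged(obj3) & stale(obj3) -> blue(c)]. Adds small(obj3), blue(c).
Round 3: r13 [small(obj3) -> locked(obj3)]. Adds locked(obj3).
Round 4: r1 [locked(obj3) -> approved(c)]; r11 [locked(obj3) & active(c) -> wooden(obj3)]. Adds approved(c), wooden(obj3).
wooden(obj3) first appears in round 4.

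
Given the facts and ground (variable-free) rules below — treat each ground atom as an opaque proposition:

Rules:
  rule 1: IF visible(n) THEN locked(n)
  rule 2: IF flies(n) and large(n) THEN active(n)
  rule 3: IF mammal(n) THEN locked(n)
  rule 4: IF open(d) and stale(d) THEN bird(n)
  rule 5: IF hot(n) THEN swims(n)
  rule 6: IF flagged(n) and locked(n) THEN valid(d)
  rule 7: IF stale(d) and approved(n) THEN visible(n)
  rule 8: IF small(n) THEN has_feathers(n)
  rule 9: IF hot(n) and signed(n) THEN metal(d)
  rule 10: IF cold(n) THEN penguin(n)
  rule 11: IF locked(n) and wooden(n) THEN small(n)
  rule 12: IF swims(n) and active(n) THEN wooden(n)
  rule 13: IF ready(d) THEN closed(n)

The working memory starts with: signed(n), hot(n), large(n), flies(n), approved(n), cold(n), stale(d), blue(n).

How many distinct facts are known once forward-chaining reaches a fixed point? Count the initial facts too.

Round 1: rule 2 [IF flies(n) and large(n) THEN active(n)]; rule 5 [IF hot(n) THEN swims(n)]; rule 7 [IF stale(d) and approved(n) THEN visible(n)]; rule 9 [IF hot(n) and signed(n) THEN metal(d)]; rule 10 [IF cold(n) THEN penguin(n)]. Adds active(n), swims(n), visible(n), metal(d), penguin(n).
Round 2: rule 1 [IF visible(n) THEN locked(n)]; rule 12 [IF swims(n) and active(n) THEN wooden(n)]. Adds locked(n), wooden(n).
Round 3: rule 11 [IF locked(n) and wooden(n) THEN small(n)]. Adds small(n).
Round 4: rule 8 [IF small(n) THEN has_feathers(n)]. Adds has_feathers(n).
Closure: {active(n), approved(n), blue(n), cold(n), flies(n), has_feathers(n), hot(n), large(n), locked(n), metal(d), penguin(n), signed(n), small(n), stale(d), swims(n), visible(n), wooden(n)} — 17 facts.

17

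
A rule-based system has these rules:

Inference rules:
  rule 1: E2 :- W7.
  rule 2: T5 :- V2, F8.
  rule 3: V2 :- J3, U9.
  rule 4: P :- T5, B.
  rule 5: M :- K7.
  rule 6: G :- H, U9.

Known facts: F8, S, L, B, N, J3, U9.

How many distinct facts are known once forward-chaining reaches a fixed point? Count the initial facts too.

10

Round 1 — rule 3, derive V2.
Round 2 — rule 2, derive T5.
Round 3 — rule 4, derive P.
Closure: {B, F8, J3, L, N, P, S, T5, U9, V2} — 10 facts.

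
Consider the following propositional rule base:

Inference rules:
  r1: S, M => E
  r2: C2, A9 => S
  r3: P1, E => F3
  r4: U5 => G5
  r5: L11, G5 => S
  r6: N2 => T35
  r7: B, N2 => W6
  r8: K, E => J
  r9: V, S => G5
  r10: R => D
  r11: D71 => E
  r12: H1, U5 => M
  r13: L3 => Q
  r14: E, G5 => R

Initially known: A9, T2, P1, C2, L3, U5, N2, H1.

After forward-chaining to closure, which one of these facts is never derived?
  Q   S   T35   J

J

Round 1 — r2, r4, r6, r12, r13, derive S, G5, T35, M, Q.
Round 2 — r1, derive E.
Round 3 — r3, r14, derive F3, R.
Round 4 — r10, derive D.
Derived: T35 (round 1), S (round 1), Q (round 1). J never appears in any round.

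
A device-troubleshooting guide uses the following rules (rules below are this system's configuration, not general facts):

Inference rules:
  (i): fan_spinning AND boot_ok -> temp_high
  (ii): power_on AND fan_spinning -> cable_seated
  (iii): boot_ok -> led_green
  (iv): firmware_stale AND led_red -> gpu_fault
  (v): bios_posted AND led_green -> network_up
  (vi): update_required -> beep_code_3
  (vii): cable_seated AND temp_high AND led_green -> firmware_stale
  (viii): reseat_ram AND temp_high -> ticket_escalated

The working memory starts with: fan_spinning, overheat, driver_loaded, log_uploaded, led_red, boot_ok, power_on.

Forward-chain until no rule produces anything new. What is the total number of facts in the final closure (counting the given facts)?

Round 1 — (i), (ii), (iii), derive temp_high, cable_seated, led_green.
Round 2 — (vii), derive firmware_stale.
Round 3 — (iv), derive gpu_fault.
Closure: {boot_ok, cable_seated, driver_loaded, fan_spinning, firmware_stale, gpu_fault, led_green, led_red, log_uploaded, overheat, power_on, temp_high} — 12 facts.

12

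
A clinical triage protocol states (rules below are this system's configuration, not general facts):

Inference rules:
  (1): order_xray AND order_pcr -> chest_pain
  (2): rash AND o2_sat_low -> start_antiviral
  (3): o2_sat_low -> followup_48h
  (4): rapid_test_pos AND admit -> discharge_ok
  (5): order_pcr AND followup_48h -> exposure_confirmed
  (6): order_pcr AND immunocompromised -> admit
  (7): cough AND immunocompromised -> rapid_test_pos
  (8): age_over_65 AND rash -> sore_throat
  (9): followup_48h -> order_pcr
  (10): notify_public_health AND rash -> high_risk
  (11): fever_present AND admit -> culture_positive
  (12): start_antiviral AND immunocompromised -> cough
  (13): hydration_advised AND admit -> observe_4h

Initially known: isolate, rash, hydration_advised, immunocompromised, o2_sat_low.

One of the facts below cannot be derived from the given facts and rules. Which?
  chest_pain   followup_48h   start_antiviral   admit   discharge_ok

Round 1: (2) [rash AND o2_sat_low -> start_antiviral]; (3) [o2_sat_low -> followup_48h]. Adds start_antiviral, followup_48h.
Round 2: (9) [followup_48h -> order_pcr]; (12) [start_antiviral AND immunocompromised -> cough]. Adds order_pcr, cough.
Round 3: (5) [order_pcr AND followup_48h -> exposure_confirmed]; (6) [order_pcr AND immunocompromised -> admit]; (7) [cough AND immunocompromised -> rapid_test_pos]. Adds exposure_confirmed, admit, rapid_test_pos.
Round 4: (4) [rapid_test_pos AND admit -> discharge_ok]; (13) [hydration_advised AND admit -> observe_4h]. Adds discharge_ok, observe_4h.
Derived: admit (round 3), start_antiviral (round 1), discharge_ok (round 4), followup_48h (round 1). chest_pain never appears in any round.

chest_pain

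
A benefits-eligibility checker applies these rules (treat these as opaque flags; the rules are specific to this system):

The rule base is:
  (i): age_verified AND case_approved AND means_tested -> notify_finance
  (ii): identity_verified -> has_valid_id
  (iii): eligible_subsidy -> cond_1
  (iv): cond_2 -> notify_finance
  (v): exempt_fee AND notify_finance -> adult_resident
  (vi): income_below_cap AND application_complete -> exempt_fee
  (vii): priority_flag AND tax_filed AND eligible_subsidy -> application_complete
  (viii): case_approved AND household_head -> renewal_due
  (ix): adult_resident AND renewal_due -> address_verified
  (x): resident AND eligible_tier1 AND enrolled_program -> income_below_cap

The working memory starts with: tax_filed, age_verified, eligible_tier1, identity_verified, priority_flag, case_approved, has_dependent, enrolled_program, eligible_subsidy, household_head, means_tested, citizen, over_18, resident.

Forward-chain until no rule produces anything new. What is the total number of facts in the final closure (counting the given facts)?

23

Round 1: (i) [age_verified AND case_approved AND means_tested -> notify_finance]; (ii) [identity_verified -> has_valid_id]; (iii) [eligible_subsidy -> cond_1]; (vii) [priority_flag AND tax_filed AND eligible_subsidy -> application_complete]; (viii) [case_approved AND household_head -> renewal_due]; (x) [resident AND eligible_tier1 AND enrolled_program -> income_below_cap]. New: notify_finance, has_valid_id, cond_1, application_complete, renewal_due, income_below_cap.
Round 2: (vi) [income_below_cap AND application_complete -> exempt_fee]. New: exempt_fee.
Round 3: (v) [exempt_fee AND notify_finance -> adult_resident]. New: adult_resident.
Round 4: (ix) [adult_resident AND renewal_due -> address_verified]. New: address_verified.
Closure: {address_verified, adult_resident, age_verified, application_complete, case_approved, citizen, cond_1, eligible_subsidy, eligible_tier1, enrolled_program, exempt_fee, has_dependent, has_valid_id, household_head, identity_verified, income_below_cap, means_tested, notify_finance, over_18, priority_flag, renewal_due, resident, tax_filed} — 23 facts.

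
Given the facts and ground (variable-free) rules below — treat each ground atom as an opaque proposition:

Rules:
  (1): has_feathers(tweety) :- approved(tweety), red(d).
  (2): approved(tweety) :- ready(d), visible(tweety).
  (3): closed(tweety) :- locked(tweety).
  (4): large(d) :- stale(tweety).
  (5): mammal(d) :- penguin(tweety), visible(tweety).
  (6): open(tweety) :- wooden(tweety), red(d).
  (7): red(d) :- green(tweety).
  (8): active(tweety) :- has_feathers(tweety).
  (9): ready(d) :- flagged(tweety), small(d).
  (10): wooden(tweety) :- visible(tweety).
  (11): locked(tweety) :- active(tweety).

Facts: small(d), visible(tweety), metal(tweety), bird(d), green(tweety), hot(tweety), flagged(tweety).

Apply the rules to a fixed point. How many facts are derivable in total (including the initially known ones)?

Round 1: (7) [red(d) :- green(tweety).]; (9) [ready(d) :- flagged(tweety), small(d).]; (10) [wooden(tweety) :- visible(tweety).]. Adds red(d), ready(d), wooden(tweety).
Round 2: (2) [approved(tweety) :- ready(d), visible(tweety).]; (6) [open(tweety) :- wooden(tweety), red(d).]. Adds approved(tweety), open(tweety).
Round 3: (1) [has_feathers(tweety) :- approved(tweety), red(d).]. Adds has_feathers(tweety).
Round 4: (8) [active(tweety) :- has_feathers(tweety).]. Adds active(tweety).
Round 5: (11) [locked(tweety) :- active(tweety).]. Adds locked(tweety).
Round 6: (3) [closed(tweety) :- locked(tweety).]. Adds closed(tweety).
Closure: {active(tweety), approved(tweety), bird(d), closed(tweety), flagged(tweety), green(tweety), has_feathers(tweety), hot(tweety), locked(tweety), metal(tweety), open(tweety), ready(d), red(d), small(d), visible(tweety), wooden(tweety)} — 16 facts.

16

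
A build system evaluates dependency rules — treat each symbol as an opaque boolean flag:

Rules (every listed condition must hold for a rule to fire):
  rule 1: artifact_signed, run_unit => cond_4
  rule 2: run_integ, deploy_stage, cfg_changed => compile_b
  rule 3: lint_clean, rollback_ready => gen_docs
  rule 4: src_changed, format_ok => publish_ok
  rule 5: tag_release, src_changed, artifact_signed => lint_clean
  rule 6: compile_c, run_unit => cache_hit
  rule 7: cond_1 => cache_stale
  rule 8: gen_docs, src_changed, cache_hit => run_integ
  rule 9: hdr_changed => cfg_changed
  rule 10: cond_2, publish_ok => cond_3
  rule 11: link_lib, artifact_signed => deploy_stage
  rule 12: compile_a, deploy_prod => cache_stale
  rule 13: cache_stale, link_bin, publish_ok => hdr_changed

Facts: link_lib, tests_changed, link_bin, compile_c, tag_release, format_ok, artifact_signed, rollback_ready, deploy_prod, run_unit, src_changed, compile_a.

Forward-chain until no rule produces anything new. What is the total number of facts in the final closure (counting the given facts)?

23

Round 1 — rule 1, rule 4, rule 5, rule 6, rule 11, rule 12, derive cond_4, publish_ok, lint_clean, cache_hit, deploy_stage, cache_stale.
Round 2 — rule 3, rule 13, derive gen_docs, hdr_changed.
Round 3 — rule 8, rule 9, derive run_integ, cfg_changed.
Round 4 — rule 2, derive compile_b.
Closure: {artifact_signed, cache_hit, cache_stale, cfg_changed, compile_a, compile_b, compile_c, cond_4, deploy_prod, deploy_stage, format_ok, gen_docs, hdr_changed, link_bin, link_lib, lint_clean, publish_ok, rollback_ready, run_integ, run_unit, src_changed, tag_release, tests_changed} — 23 facts.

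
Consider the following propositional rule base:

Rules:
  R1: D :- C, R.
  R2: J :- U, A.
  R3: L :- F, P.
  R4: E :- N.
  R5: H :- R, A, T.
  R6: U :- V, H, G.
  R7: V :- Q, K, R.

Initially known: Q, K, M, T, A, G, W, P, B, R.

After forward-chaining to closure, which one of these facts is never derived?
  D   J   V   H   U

Round 1: R5 [H :- R, A, T.]; R7 [V :- Q, K, R.]. Adds H, V.
Round 2: R6 [U :- V, H, G.]. Adds U.
Round 3: R2 [J :- U, A.]. Adds J.
Derived: H (round 1), J (round 3), V (round 1), U (round 2). D never appears in any round.

D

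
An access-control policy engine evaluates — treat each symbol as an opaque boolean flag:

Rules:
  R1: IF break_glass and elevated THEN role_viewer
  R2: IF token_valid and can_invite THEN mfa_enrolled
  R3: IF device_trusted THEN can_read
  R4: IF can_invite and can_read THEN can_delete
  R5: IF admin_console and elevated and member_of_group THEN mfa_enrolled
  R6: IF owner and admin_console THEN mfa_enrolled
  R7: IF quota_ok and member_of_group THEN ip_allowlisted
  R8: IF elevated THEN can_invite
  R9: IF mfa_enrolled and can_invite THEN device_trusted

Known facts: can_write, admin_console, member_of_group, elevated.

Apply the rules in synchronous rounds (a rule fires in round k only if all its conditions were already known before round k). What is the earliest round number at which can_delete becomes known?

Round 1: R5 [IF admin_console and elevated and member_of_group THEN mfa_enrolled]; R8 [IF elevated THEN can_invite]. New: mfa_enrolled, can_invite.
Round 2: R9 [IF mfa_enrolled and can_invite THEN device_trusted]. New: device_trusted.
Round 3: R3 [IF device_trusted THEN can_read]. New: can_read.
Round 4: R4 [IF can_invite and can_read THEN can_delete]. New: can_delete.
can_delete first appears in round 4.

4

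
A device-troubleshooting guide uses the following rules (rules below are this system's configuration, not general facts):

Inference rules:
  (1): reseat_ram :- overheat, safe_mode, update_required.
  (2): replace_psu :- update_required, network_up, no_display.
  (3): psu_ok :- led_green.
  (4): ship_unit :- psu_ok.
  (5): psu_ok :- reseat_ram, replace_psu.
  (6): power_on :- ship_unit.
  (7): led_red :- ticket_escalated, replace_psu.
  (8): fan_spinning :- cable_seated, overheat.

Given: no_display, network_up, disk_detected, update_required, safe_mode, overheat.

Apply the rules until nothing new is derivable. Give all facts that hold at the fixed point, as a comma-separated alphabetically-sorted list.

Round 1: (1) [reseat_ram :- overheat, safe_mode, update_required.]; (2) [replace_psu :- update_required, network_up, no_display.]. Adds reseat_ram, replace_psu.
Round 2: (5) [psu_ok :- reseat_ram, replace_psu.]. Adds psu_ok.
Round 3: (4) [ship_unit :- psu_ok.]. Adds ship_unit.
Round 4: (6) [power_on :- ship_unit.]. Adds power_on.

disk_detected, network_up, no_display, overheat, power_on, psu_ok, replace_psu, reseat_ram, safe_mode, ship_unit, update_required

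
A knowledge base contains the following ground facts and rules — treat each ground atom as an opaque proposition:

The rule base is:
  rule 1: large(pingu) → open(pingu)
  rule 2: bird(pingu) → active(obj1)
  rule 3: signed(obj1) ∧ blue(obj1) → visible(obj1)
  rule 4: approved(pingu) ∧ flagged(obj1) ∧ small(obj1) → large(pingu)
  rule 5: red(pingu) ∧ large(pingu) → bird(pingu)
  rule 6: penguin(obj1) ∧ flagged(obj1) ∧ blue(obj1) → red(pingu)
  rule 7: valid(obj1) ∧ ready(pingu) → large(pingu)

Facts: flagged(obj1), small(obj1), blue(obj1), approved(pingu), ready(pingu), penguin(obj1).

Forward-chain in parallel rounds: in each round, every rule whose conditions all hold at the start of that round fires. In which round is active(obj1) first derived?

3

Round 1 — rule 4, rule 6, derive large(pingu), red(pingu).
Round 2 — rule 1, rule 5, derive open(pingu), bird(pingu).
Round 3 — rule 2, derive active(obj1).
active(obj1) first appears in round 3.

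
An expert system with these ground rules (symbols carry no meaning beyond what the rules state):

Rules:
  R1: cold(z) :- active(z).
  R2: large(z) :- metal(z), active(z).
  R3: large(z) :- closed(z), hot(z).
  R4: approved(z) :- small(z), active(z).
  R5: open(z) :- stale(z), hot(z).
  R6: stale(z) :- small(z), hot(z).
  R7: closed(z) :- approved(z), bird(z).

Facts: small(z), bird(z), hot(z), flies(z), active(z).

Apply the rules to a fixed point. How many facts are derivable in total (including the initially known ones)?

11

Round 1: R1 [cold(z) :- active(z).]; R4 [approved(z) :- small(z), active(z).]; R6 [stale(z) :- small(z), hot(z).]. Adds cold(z), approved(z), stale(z).
Round 2: R5 [open(z) :- stale(z), hot(z).]; R7 [closed(z) :- approved(z), bird(z).]. Adds open(z), closed(z).
Round 3: R3 [large(z) :- closed(z), hot(z).]. Adds large(z).
Closure: {active(z), approved(z), bird(z), closed(z), cold(z), flies(z), hot(z), large(z), open(z), small(z), stale(z)} — 11 facts.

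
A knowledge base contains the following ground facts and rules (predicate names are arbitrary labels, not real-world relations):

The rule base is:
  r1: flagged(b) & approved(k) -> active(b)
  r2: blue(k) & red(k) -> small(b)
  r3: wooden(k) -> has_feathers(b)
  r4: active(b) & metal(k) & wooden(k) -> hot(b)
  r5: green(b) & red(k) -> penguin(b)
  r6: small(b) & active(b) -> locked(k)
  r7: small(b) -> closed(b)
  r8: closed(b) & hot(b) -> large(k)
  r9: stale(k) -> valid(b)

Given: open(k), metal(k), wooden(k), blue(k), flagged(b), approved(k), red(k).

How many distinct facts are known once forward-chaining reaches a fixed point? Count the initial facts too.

Round 1: r1 [flagged(b) & approved(k) -> active(b)]; r2 [blue(k) & red(k) -> small(b)]; r3 [wooden(k) -> has_feathers(b)]. Adds active(b), small(b), has_feathers(b).
Round 2: r4 [active(b) & metal(k) & wooden(k) -> hot(b)]; r6 [small(b) & active(b) -> locked(k)]; r7 [small(b) -> closed(b)]. Adds hot(b), locked(k), closed(b).
Round 3: r8 [closed(b) & hot(b) -> large(k)]. Adds large(k).
Closure: {active(b), approved(k), blue(k), closed(b), flagged(b), has_feathers(b), hot(b), large(k), locked(k), metal(k), open(k), red(k), small(b), wooden(k)} — 14 facts.

14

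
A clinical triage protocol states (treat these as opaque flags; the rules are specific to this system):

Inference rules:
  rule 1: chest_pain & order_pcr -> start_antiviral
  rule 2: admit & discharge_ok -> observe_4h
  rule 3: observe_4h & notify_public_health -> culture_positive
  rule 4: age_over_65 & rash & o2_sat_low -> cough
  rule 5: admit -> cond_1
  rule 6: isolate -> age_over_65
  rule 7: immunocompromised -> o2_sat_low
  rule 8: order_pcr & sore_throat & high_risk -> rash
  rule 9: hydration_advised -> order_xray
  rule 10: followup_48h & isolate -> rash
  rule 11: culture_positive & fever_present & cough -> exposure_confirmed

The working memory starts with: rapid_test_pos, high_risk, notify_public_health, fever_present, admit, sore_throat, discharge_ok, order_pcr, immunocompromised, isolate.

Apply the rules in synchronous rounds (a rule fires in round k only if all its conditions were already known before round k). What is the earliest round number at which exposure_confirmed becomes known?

3

Round 1 — rule 2, rule 5, rule 6, rule 7, rule 8, derive observe_4h, cond_1, age_over_65, o2_sat_low, rash.
Round 2 — rule 3, rule 4, derive culture_positive, cough.
Round 3 — rule 11, derive exposure_confirmed.
exposure_confirmed first appears in round 3.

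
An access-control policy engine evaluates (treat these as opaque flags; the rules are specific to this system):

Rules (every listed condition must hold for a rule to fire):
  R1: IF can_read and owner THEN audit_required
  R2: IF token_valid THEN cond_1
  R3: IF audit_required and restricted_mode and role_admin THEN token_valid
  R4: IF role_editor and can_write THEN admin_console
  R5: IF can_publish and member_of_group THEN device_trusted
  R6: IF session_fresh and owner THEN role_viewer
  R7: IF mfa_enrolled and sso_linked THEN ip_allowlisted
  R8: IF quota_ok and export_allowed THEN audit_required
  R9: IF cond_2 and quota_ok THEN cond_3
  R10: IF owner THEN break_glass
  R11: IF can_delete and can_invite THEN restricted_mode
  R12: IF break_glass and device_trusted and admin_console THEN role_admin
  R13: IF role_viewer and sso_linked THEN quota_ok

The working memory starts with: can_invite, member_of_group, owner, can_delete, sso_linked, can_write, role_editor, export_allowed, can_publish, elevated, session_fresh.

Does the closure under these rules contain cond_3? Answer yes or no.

no

Round 1 fires R4, R5, R6, R10, R11, giving admin_console, device_trusted, role_viewer, break_glass, restricted_mode.
Round 2 fires R12, R13, giving role_admin, quota_ok.
Round 3 fires R8, giving audit_required.
Round 4 fires R3, giving token_valid.
Round 5 fires R2, giving cond_1.
Fixed point reached. cond_3 is concluded only by R9; R9 needs cond_2 (never derived).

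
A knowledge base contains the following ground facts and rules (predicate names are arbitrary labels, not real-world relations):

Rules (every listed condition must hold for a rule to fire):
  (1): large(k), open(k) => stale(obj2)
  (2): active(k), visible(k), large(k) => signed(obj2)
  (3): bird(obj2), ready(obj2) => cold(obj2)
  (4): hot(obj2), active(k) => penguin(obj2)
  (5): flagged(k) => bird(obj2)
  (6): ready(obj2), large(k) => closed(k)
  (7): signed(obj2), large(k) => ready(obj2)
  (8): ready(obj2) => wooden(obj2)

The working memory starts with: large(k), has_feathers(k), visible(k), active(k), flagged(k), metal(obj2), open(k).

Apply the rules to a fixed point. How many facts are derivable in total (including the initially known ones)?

14

Round 1: (1) [large(k), open(k) => stale(obj2)]; (2) [active(k), visible(k), large(k) => signed(obj2)]; (5) [flagged(k) => bird(obj2)]. Adds stale(obj2), signed(obj2), bird(obj2).
Round 2: (7) [signed(obj2), large(k) => ready(obj2)]. Adds ready(obj2).
Round 3: (3) [bird(obj2), ready(obj2) => cold(obj2)]; (6) [ready(obj2), large(k) => closed(k)]; (8) [ready(obj2) => wooden(obj2)]. Adds cold(obj2), closed(k), wooden(obj2).
Closure: {active(k), bird(obj2), closed(k), cold(obj2), flagged(k), has_feathers(k), large(k), metal(obj2), open(k), ready(obj2), signed(obj2), stale(obj2), visible(k), wooden(obj2)} — 14 facts.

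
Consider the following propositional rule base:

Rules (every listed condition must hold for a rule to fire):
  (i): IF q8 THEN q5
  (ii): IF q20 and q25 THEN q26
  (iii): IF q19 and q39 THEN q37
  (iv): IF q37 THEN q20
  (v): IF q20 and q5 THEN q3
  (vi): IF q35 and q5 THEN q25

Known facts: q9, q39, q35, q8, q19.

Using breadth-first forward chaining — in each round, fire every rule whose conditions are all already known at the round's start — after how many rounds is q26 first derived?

3

Round 1: (i) [IF q8 THEN q5]; (iii) [IF q19 and q39 THEN q37]. Adds q5, q37.
Round 2: (iv) [IF q37 THEN q20]; (vi) [IF q35 and q5 THEN q25]. Adds q20, q25.
Round 3: (ii) [IF q20 and q25 THEN q26]; (v) [IF q20 and q5 THEN q3]. Adds q26, q3.
q26 first appears in round 3.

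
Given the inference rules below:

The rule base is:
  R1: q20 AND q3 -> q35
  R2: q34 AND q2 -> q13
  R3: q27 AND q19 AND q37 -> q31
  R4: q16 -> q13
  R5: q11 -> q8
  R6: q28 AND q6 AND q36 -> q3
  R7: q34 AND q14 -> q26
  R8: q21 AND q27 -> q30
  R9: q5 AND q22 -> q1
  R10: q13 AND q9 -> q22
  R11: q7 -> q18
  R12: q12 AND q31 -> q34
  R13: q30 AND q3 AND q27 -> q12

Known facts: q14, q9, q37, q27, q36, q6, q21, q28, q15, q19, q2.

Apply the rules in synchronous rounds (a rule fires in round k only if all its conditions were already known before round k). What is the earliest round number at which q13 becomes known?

4

Round 1: R3 [q27 AND q19 AND q37 -> q31]; R6 [q28 AND q6 AND q36 -> q3]; R8 [q21 AND q27 -> q30]. New: q31, q3, q30.
Round 2: R13 [q30 AND q3 AND q27 -> q12]. New: q12.
Round 3: R12 [q12 AND q31 -> q34]. New: q34.
Round 4: R2 [q34 AND q2 -> q13]; R7 [q34 AND q14 -> q26]. New: q13, q26.
q13 first appears in round 4.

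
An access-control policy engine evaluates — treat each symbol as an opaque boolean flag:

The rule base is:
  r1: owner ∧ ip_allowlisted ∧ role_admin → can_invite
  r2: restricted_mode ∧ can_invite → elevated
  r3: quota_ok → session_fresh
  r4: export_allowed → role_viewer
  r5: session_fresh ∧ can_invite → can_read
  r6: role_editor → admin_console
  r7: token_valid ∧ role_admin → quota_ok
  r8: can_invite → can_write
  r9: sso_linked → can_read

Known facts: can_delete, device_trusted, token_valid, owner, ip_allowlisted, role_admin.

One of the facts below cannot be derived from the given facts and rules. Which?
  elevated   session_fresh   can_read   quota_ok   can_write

Round 1: r1 [owner ∧ ip_allowlisted ∧ role_admin → can_invite]; r7 [token_valid ∧ role_admin → quota_ok]. New: can_invite, quota_ok.
Round 2: r3 [quota_ok → session_fresh]; r8 [can_invite → can_write]. New: session_fresh, can_write.
Round 3: r5 [session_fresh ∧ can_invite → can_read]. New: can_read.
Derived: can_read (round 3), quota_ok (round 1), can_write (round 2), session_fresh (round 2). elevated never appears in any round.

elevated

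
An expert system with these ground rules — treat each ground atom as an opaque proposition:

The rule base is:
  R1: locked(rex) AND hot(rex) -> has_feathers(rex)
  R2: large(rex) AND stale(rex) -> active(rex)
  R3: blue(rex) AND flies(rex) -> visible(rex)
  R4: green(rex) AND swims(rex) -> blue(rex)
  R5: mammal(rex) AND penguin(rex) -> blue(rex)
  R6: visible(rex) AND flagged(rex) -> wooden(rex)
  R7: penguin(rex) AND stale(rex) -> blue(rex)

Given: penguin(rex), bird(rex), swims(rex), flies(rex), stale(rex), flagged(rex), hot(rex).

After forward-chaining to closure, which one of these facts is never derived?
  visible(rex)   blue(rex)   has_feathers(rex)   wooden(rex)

has_feathers(rex)

Round 1 fires R7, giving blue(rex).
Round 2 fires R3, giving visible(rex).
Round 3 fires R6, giving wooden(rex).
Derived: blue(rex) (round 1), wooden(rex) (round 3), visible(rex) (round 2). has_feathers(rex) never appears in any round.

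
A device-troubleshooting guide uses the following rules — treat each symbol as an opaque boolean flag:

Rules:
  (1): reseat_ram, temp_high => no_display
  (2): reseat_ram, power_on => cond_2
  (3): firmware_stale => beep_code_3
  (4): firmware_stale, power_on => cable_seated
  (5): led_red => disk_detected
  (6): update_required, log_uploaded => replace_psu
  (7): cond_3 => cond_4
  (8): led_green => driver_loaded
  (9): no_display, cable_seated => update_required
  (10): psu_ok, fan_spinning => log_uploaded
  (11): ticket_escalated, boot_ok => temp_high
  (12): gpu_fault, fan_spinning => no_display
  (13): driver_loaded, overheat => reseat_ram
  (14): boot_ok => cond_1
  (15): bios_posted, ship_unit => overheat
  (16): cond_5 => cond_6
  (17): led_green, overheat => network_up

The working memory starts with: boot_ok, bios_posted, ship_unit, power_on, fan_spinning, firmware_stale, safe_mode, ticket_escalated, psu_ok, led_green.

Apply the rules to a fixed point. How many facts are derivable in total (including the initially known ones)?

Round 1 fires (3), (4), (8), (10), (11), (14), (15), giving beep_code_3, cable_seated, driver_loaded, log_uploaded, temp_high, cond_1, overheat.
Round 2 fires (13), (17), giving reseat_ram, network_up.
Round 3 fires (1), (2), giving no_display, cond_2.
Round 4 fires (9), giving update_required.
Round 5 fires (6), giving replace_psu.
Closure: {beep_code_3, bios_posted, boot_ok, cable_seated, cond_1, cond_2, driver_loaded, fan_spinning, firmware_stale, led_green, log_uploaded, network_up, no_display, overheat, power_on, psu_ok, replace_psu, reseat_ram, safe_mode, ship_unit, temp_high, ticket_escalated, update_required} — 23 facts.

23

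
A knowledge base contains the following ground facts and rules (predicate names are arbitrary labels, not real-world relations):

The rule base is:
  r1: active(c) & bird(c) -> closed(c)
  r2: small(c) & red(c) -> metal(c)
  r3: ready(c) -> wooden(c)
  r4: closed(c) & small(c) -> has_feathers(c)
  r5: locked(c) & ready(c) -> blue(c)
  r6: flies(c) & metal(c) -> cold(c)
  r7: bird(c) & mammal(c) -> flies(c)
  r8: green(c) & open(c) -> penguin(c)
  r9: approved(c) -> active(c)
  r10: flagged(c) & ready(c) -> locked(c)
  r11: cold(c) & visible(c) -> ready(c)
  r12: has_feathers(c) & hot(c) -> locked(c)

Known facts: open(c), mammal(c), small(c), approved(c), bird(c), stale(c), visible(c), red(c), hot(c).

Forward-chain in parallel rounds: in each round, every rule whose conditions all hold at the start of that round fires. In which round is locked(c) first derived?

Round 1 fires r2, r7, r9, giving metal(c), flies(c), active(c).
Round 2 fires r1, r6, giving closed(c), cold(c).
Round 3 fires r4, r11, giving has_feathers(c), ready(c).
Round 4 fires r3, r12, giving wooden(c), locked(c).
locked(c) first appears in round 4.

4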